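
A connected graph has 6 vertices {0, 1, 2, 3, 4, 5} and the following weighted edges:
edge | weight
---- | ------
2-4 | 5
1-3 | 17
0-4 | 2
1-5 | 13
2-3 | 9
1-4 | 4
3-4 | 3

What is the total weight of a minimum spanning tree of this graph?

27

Kruskal: consider edges lightest-first.
0-4 (2): add. Components now {0,4} {1} {2} {3} {5}
3-4 (3): add. Components now {0,3,4} {1} {2} {5}
1-4 (4): add. Components now {0,1,3,4} {2} {5}
2-4 (5): add. Components now {0,1,2,3,4} {5}
2-3 (9): skip — 2 and 3 already connected.
1-5 (13): add. Components now {0,1,2,3,4,5}
MST edges: 0-4, 3-4, 1-4, 2-4, 1-5; total weight 2+3+4+5+13 = 27.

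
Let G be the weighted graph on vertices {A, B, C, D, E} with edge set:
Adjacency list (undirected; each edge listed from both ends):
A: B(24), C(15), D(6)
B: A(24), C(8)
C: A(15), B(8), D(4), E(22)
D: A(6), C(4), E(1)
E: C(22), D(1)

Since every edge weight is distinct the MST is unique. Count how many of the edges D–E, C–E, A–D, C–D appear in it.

3

Kruskal: consider edges lightest-first.
D–E (1): add. Components now {A} {B} {C} {D,E}
C–D (4): add. Components now {A} {B} {C,D,E}
A–D (6): add. Components now {A,C,D,E} {B}
B–C (8): add. Components now {A,B,C,D,E}
MST edge set: {D–E, C–D, A–D, B–C}.
Of the listed edges, {D–E, A–D, C–D} are in the MST → 3.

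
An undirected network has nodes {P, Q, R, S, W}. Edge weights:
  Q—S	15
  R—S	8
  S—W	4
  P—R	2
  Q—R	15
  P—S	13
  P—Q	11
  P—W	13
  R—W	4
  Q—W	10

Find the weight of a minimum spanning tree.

20

Prim, starting at Q.
Step 1: cheapest edge leaving the tree is Q—W (10); add W.
Step 2: cheapest edge leaving the tree is R—W (4); add R.
Step 3: cheapest edge leaving the tree is P—R (2); add P.
Step 4: cheapest edge leaving the tree is S—W (4); add S.
MST edges: Q—W, R—W, P—R, S—W; total weight 10+4+2+4 = 20.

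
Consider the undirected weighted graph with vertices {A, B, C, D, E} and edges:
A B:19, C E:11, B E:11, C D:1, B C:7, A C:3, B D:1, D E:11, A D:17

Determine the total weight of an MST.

Sort edges by weight, then run Kruskal:
B D (1): add. Components now {A} {B,D} {C} {E}
C D (1): add. Components now {A} {B,C,D} {E}
A C (3): add. Components now {A,B,C,D} {E}
B C (7): skip — B and C already connected.
B E (11): add. Components now {A,B,C,D,E}
MST edges: B D, C D, A C, B E; total weight 1+1+3+11 = 16.

16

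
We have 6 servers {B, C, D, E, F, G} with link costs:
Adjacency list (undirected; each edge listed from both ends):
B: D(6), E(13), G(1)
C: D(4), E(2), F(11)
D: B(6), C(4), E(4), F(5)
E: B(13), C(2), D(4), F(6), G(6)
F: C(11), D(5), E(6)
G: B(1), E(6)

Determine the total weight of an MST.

18

Prim's algorithm from G:
Step 1: cheapest edge leaving the tree is B–G (1); add B.
Step 2: cheapest edge leaving the tree is B–D (6); add D.
Step 3: cheapest edge leaving the tree is C–D (4); add C.
Step 4: cheapest edge leaving the tree is C–E (2); add E.
Step 5: cheapest edge leaving the tree is D–F (5); add F.
MST edges: B–G, B–D, C–D, C–E, D–F; total weight 1+6+4+2+5 = 18.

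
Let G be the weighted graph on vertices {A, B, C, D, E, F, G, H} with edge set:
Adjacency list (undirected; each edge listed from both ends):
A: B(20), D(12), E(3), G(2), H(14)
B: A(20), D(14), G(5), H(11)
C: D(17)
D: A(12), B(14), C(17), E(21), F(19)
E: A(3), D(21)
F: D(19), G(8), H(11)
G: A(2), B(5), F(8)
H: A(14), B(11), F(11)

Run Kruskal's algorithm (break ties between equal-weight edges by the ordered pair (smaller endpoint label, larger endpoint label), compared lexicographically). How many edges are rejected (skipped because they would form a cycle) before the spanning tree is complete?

Kruskal: consider edges lightest-first.
A—G (2): add — endpoints in different components.
A—E (3): add — endpoints in different components.
B—G (5): add — endpoints in different components.
F—G (8): add — endpoints in different components.
B—H (11): add — endpoints in different components.
F—H (11): skip — F and H already connected.
A—D (12): add — endpoints in different components.
A—H (14): skip — A and H already connected.
B—D (14): skip — B and D already connected.
C—D (17): add — endpoints in different components.
Edges rejected before the tree was complete: 3.

3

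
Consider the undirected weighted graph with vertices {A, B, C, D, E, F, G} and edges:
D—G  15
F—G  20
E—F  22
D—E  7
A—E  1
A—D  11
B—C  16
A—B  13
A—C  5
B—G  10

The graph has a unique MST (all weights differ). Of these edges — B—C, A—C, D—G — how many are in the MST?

Kruskal's algorithm — process edges by increasing weight (ties by edge label):
A—E (1): add — endpoints in different components.
A—C (5): add — endpoints in different components.
D—E (7): add — endpoints in different components.
B—G (10): add — endpoints in different components.
A—D (11): skip — A and D already connected.
A—B (13): add — endpoints in different components.
D—G (15): skip — D and G already connected.
B—C (16): skip — B and C already connected.
F—G (20): add — endpoints in different components.
MST edge set: {A—E, A—C, D—E, B—G, A—B, F—G}.
Of the listed edges, {A—C} are in the MST → 1.

1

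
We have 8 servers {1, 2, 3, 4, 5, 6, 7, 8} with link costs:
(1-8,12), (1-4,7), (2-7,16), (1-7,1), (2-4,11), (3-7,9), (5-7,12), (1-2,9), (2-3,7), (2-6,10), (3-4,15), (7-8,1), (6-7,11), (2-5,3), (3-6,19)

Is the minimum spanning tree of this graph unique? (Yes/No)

Kruskal: consider edges lightest-first.
1-7 (1): add — endpoints in different components.
7-8 (1): add — endpoints in different components.
2-5 (3): add — endpoints in different components.
1-4 (7): add — endpoints in different components.
2-3 (7): add — endpoints in different components.
1-2 (9): add — endpoints in different components.
3-7 (9): skip — 3 and 7 already connected.
2-6 (10): add — endpoints in different components.
Non-tree edge 3-7 has weight 9, equal to the heaviest edge on its tree cycle — swapping gives another MST of the same weight. Not unique.

No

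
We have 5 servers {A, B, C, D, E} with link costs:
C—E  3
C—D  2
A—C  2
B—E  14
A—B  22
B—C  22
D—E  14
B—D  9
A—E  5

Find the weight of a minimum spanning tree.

16

Prim, starting at C.
Step 1: frontier [A—C 2, C—D 2, C—E 3, B—C 22] → take A—C (2); add A.
Step 2: frontier [A—E 5, A—B 22, C—D 2, C—E 3, B—C 22] → take C—D (2); add D.
Step 3: frontier [A—E 5, A—B 22, C—E 3, B—C 22, B—D 9, D—E 14] → take C—E (3); add E.
Step 4: frontier [A—B 22, B—C 22, B—D 9, B—E 14] → take B—D (9); add B.
MST edges: A—C, C—D, C—E, B—D; total weight 2+2+3+9 = 16.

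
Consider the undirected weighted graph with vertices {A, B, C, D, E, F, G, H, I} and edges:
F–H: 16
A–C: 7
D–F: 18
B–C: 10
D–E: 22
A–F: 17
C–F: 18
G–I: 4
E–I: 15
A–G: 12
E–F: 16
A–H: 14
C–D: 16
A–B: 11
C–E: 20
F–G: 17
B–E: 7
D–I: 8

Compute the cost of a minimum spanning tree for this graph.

Grow the tree from F using Prim:
Step 1: cheapest edge leaving the tree is E–F (16); add E.
Step 2: cheapest edge leaving the tree is B–E (7); add B.
Step 3: cheapest edge leaving the tree is B–C (10); add C.
Step 4: cheapest edge leaving the tree is A–C (7); add A.
Step 5: cheapest edge leaving the tree is A–G (12); add G.
Step 6: cheapest edge leaving the tree is G–I (4); add I.
Step 7: cheapest edge leaving the tree is D–I (8); add D.
Step 8: cheapest edge leaving the tree is A–H (14); add H.
MST edges: E–F, B–E, B–C, A–C, A–G, G–I, D–I, A–H; total weight 16+7+10+7+12+4+8+14 = 78.

78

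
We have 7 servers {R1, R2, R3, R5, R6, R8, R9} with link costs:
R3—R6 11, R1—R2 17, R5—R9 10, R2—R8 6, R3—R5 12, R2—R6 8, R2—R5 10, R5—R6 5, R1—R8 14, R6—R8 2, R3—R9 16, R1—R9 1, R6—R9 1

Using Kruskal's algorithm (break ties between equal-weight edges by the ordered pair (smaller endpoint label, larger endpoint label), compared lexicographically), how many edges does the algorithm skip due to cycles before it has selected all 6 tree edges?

Sort edges by weight, then run Kruskal:
R1—R9 (1): add. Components now {R6} {R1,R9} {R3} {R5} {R2} {R8}
R6—R9 (1): add. Components now {R1,R6,R9} {R3} {R5} {R2} {R8}
R6—R8 (2): add. Components now {R1,R6,R8,R9} {R3} {R5} {R2}
R5—R6 (5): add. Components now {R1,R5,R6,R8,R9} {R3} {R2}
R2—R8 (6): add. Components now {R1,R2,R5,R6,R8,R9} {R3}
R2—R6 (8): skip — R6 and R2 already connected.
R2—R5 (10): skip — R5 and R2 already connected.
R5—R9 (10): skip — R5 and R9 already connected.
R3—R6 (11): add. Components now {R1,R2,R3,R5,R6,R8,R9}
Edges rejected before the tree was complete: 3.

3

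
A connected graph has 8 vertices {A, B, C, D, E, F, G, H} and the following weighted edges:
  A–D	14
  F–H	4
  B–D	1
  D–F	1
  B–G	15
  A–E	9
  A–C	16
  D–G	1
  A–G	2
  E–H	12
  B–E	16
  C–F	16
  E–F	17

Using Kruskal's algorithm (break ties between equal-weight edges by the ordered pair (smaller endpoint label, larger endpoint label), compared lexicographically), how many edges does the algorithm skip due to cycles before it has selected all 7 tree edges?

3

Kruskal: consider edges lightest-first.
B–D (1): add — endpoints in different components.
D–F (1): add — endpoints in different components.
D–G (1): add — endpoints in different components.
A–G (2): add — endpoints in different components.
F–H (4): add — endpoints in different components.
A–E (9): add — endpoints in different components.
E–H (12): skip — E and H already connected.
A–D (14): skip — A and D already connected.
B–G (15): skip — B and G already connected.
A–C (16): add — endpoints in different components.
Edges rejected before the tree was complete: 3.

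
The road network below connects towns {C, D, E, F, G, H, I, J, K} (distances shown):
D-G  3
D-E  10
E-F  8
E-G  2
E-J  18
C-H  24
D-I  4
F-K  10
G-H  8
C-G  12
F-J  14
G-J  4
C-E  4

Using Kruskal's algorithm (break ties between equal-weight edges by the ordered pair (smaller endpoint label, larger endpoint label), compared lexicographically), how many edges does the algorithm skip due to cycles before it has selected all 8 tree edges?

Kruskal's algorithm — process edges by increasing weight (ties by edge label):
E-G (2): add — endpoints in different components.
D-G (3): add — endpoints in different components.
C-E (4): add — endpoints in different components.
D-I (4): add — endpoints in different components.
G-J (4): add — endpoints in different components.
E-F (8): add — endpoints in different components.
G-H (8): add — endpoints in different components.
D-E (10): skip — D and E already connected.
F-K (10): add — endpoints in different components.
Edges rejected before the tree was complete: 1.

1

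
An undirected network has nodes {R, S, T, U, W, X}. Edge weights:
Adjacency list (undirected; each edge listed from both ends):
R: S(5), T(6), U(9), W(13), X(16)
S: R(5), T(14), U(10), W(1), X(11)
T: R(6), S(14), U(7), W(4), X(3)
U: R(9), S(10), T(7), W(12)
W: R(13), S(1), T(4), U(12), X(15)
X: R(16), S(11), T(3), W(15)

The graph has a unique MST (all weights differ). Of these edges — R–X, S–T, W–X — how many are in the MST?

0

Sort edges by weight, then run Kruskal:
S–W (1): add — endpoints in different components.
T–X (3): add — endpoints in different components.
T–W (4): add — endpoints in different components.
R–S (5): add — endpoints in different components.
R–T (6): skip — R and T already connected.
T–U (7): add — endpoints in different components.
MST edge set: {S–W, T–X, T–W, R–S, T–U}.
Of the listed edges, {} are in the MST → 0.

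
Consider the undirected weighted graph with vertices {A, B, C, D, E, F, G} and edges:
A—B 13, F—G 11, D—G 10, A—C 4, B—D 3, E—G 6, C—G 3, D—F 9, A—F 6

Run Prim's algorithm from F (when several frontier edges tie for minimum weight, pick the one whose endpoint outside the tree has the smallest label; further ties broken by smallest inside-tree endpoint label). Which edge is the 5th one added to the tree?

D-F

Prim's algorithm from F:
Step 1: cheapest edge leaving the tree is A—F (6); add A.
Step 2: cheapest edge leaving the tree is A—C (4); add C.
Step 3: cheapest edge leaving the tree is C—G (3); add G.
Step 4: cheapest edge leaving the tree is E—G (6); add E.
Step 5: cheapest edge leaving the tree is D—F (9); add D.
Step 6: cheapest edge leaving the tree is B—D (3); add B.
The 5th edge added is D—F.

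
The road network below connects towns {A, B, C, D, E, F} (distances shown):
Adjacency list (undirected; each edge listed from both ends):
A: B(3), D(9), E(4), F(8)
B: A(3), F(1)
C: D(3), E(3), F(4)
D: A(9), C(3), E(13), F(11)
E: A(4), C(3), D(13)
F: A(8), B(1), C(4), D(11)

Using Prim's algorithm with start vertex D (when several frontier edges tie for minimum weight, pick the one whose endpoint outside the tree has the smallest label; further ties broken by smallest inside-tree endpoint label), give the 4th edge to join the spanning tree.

Prim, starting at D.
Step 1: cheapest edge leaving the tree is C—D (3); add C.
Step 2: cheapest edge leaving the tree is C—E (3); add E.
Step 3: cheapest edge leaving the tree is A—E (4); add A.
Step 4: cheapest edge leaving the tree is A—B (3); add B.
Step 5: cheapest edge leaving the tree is B—F (1); add F.
The 4th edge added is A—B.

A-B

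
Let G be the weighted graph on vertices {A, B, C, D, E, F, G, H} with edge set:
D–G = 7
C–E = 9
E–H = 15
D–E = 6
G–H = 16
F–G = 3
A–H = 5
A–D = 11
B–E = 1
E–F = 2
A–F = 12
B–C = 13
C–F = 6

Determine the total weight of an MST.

34

Prim, starting at B.
Step 1: frontier [B–E 1, B–C 13] → take B–E (1); add E.
Step 2: frontier [B–C 13, E–F 2, D–E 6, C–E 9, E–H 15] → take E–F (2); add F.
Step 3: frontier [B–C 13, D–E 6, C–E 9, E–H 15, F–G 3, C–F 6, A–F 12] → take F–G (3); add G.
Step 4: frontier [B–C 13, D–E 6, C–E 9, E–H 15, C–F 6, A–F 12, D–G 7, G–H 16] → take C–F (6); add C.
Step 5: frontier [D–E 6, E–H 15, A–F 12, D–G 7, G–H 16] → take D–E (6); add D.
Step 6: frontier [A–D 11, E–H 15, A–F 12, G–H 16] → take A–D (11); add A.
Step 7: frontier [A–H 5, E–H 15, G–H 16] → take A–H (5); add H.
MST edges: B–E, E–F, F–G, C–F, D–E, A–D, A–H; total weight 1+2+3+6+6+11+5 = 34.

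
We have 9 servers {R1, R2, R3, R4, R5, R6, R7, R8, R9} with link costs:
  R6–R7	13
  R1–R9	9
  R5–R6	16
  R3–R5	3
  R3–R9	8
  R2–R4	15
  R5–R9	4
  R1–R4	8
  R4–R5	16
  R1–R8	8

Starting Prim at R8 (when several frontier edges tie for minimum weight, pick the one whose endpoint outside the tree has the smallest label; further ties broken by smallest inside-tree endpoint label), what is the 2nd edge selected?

Prim's algorithm from R8:
Step 1: cheapest edge leaving the tree is R1–R8 (8); add R1.
Step 2: cheapest edge leaving the tree is R1–R4 (8); add R4.
Step 3: cheapest edge leaving the tree is R1–R9 (9); add R9.
Step 4: cheapest edge leaving the tree is R5–R9 (4); add R5.
Step 5: cheapest edge leaving the tree is R3–R5 (3); add R3.
Step 6: cheapest edge leaving the tree is R2–R4 (15); add R2.
Step 7: cheapest edge leaving the tree is R5–R6 (16); add R6.
Step 8: cheapest edge leaving the tree is R6–R7 (13); add R7.
The 2nd edge added is R1–R4.

R1-R4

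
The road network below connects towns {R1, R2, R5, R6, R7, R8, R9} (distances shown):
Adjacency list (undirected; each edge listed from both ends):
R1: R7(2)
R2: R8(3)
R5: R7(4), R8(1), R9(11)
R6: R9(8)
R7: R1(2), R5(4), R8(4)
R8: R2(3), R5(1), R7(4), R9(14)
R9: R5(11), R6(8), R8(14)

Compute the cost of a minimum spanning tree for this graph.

29

Sort edges by weight, then run Kruskal:
R5–R8 (1): add — endpoints in different components.
R1–R7 (2): add — endpoints in different components.
R2–R8 (3): add — endpoints in different components.
R5–R7 (4): add — endpoints in different components.
R7–R8 (4): skip — R8 and R7 already connected.
R6–R9 (8): add — endpoints in different components.
R5–R9 (11): add — endpoints in different components.
MST edges: R5–R8, R1–R7, R2–R8, R5–R7, R6–R9, R5–R9; total weight 1+2+3+4+8+11 = 29.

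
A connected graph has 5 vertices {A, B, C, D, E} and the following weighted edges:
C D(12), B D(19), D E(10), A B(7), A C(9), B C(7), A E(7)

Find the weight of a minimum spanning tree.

Prim, starting at C.
Step 1: cheapest edge leaving the tree is B C (7); add B.
Step 2: cheapest edge leaving the tree is A B (7); add A.
Step 3: cheapest edge leaving the tree is A E (7); add E.
Step 4: cheapest edge leaving the tree is D E (10); add D.
MST edges: B C, A B, A E, D E; total weight 7+7+7+10 = 31.

31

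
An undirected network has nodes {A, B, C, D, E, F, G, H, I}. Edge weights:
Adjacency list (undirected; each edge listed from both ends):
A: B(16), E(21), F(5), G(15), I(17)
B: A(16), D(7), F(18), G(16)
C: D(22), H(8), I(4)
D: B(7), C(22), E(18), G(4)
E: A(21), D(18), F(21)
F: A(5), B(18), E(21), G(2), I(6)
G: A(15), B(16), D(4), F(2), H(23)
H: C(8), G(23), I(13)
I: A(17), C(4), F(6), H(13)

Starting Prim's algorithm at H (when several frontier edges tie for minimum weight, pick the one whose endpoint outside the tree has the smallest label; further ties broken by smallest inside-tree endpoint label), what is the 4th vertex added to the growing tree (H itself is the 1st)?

Prim, starting at H.
Step 1: cheapest edge leaving the tree is C–H (8); add C.
Step 2: cheapest edge leaving the tree is C–I (4); add I.
Step 3: cheapest edge leaving the tree is F–I (6); add F.
Step 4: cheapest edge leaving the tree is F–G (2); add G.
Step 5: cheapest edge leaving the tree is D–G (4); add D.
Step 6: cheapest edge leaving the tree is A–F (5); add A.
Step 7: cheapest edge leaving the tree is B–D (7); add B.
Step 8: cheapest edge leaving the tree is D–E (18); add E.
Vertex order: H, C, I, F, G, D, A, B, E. The 4th vertex is F.

F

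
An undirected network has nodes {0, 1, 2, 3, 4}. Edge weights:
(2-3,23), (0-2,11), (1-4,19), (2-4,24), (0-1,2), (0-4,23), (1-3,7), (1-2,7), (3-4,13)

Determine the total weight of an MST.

Sort edges by weight, then run Kruskal:
0-1 (2): add — endpoints in different components.
1-2 (7): add — endpoints in different components.
1-3 (7): add — endpoints in different components.
0-2 (11): skip — 0 and 2 already connected.
3-4 (13): add — endpoints in different components.
MST edges: 0-1, 1-2, 1-3, 3-4; total weight 2+7+7+13 = 29.

29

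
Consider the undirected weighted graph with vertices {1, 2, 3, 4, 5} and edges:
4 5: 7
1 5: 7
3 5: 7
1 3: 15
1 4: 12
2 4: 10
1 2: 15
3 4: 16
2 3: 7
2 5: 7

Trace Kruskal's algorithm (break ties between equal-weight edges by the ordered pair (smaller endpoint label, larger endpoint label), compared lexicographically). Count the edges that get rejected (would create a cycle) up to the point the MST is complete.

Kruskal: consider edges lightest-first.
1 5 (7): add. Components now {1,5} {2} {3} {4}
2 3 (7): add. Components now {1,5} {2,3} {4}
2 5 (7): add. Components now {1,2,3,5} {4}
3 5 (7): skip — 3 and 5 already connected.
4 5 (7): add. Components now {1,2,3,4,5}
Edges rejected before the tree was complete: 1.

1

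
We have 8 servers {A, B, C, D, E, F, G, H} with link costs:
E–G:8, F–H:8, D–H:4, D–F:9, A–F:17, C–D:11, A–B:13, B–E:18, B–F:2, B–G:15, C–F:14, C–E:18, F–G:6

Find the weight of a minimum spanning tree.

Kruskal: consider edges lightest-first.
B–F (2): add — endpoints in different components.
D–H (4): add — endpoints in different components.
F–G (6): add — endpoints in different components.
E–G (8): add — endpoints in different components.
F–H (8): add — endpoints in different components.
D–F (9): skip — D and F already connected.
C–D (11): add — endpoints in different components.
A–B (13): add — endpoints in different components.
MST edges: B–F, D–H, F–G, E–G, F–H, C–D, A–B; total weight 2+4+6+8+8+11+13 = 52.

52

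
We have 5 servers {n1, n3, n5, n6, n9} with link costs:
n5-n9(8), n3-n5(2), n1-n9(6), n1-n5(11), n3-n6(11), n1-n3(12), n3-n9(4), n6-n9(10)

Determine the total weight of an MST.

Kruskal's algorithm — process edges by increasing weight (ties by edge label):
n3-n5 (2): add. Components now {n6} {n1} {n3,n5} {n9}
n3-n9 (4): add. Components now {n6} {n1} {n3,n5,n9}
n1-n9 (6): add. Components now {n6} {n1,n3,n5,n9}
n5-n9 (8): skip — n5 and n9 already connected.
n6-n9 (10): add. Components now {n1,n3,n5,n6,n9}
MST edges: n3-n5, n3-n9, n1-n9, n6-n9; total weight 2+4+6+10 = 22.

22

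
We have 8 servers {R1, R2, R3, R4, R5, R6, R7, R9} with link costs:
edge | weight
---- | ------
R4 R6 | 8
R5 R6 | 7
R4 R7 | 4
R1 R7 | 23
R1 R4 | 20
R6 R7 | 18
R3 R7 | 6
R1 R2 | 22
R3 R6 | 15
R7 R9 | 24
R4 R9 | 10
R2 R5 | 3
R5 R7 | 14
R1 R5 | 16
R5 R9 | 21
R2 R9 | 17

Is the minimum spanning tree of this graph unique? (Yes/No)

Kruskal: consider edges lightest-first.
R2 R5 (3): add — endpoints in different components.
R4 R7 (4): add — endpoints in different components.
R3 R7 (6): add — endpoints in different components.
R5 R6 (7): add — endpoints in different components.
R4 R6 (8): add — endpoints in different components.
R4 R9 (10): add — endpoints in different components.
R5 R7 (14): skip — R5 and R7 already connected.
R3 R6 (15): skip — R6 and R3 already connected.
R1 R5 (16): add — endpoints in different components.
Every non-tree edge has weight strictly greater than the heaviest edge on the tree path between its endpoints, so the MST is unique.

Yes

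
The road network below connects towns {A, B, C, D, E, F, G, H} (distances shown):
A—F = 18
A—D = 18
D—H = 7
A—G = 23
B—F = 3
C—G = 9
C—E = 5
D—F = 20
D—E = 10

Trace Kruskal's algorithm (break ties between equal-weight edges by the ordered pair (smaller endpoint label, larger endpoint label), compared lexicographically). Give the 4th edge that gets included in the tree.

C-G

Sort edges by weight, then run Kruskal:
B—F (3): add — endpoints in different components.
C—E (5): add — endpoints in different components.
D—H (7): add — endpoints in different components.
C—G (9): add — endpoints in different components.
D—E (10): add — endpoints in different components.
A—D (18): add — endpoints in different components.
A—F (18): add — endpoints in different components.
The 4th edge added is C—G.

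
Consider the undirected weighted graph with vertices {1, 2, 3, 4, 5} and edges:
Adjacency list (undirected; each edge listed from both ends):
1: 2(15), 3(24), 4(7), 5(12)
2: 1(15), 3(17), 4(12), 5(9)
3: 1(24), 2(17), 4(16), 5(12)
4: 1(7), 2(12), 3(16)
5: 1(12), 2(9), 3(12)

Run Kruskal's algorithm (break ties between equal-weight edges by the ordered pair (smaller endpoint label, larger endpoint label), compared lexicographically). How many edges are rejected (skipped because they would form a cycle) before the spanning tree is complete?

Kruskal: consider edges lightest-first.
1–4 (7): add. Components now {1,4} {2} {3} {5}
2–5 (9): add. Components now {1,4} {2,5} {3}
1–5 (12): add. Components now {1,2,4,5} {3}
2–4 (12): skip — 2 and 4 already connected.
3–5 (12): add. Components now {1,2,3,4,5}
Edges rejected before the tree was complete: 1.

1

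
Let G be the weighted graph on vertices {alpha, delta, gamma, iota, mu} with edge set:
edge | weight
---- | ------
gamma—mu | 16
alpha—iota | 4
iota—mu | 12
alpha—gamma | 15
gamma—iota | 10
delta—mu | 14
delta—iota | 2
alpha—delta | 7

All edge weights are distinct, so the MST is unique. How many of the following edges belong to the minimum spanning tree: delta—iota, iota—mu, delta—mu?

Sort edges by weight, then run Kruskal:
delta—iota (2): add. Components now {delta,iota} {alpha} {mu} {gamma}
alpha—iota (4): add. Components now {alpha,delta,iota} {mu} {gamma}
alpha—delta (7): skip — delta and alpha already connected.
gamma—iota (10): add. Components now {alpha,delta,gamma,iota} {mu}
iota—mu (12): add. Components now {alpha,delta,gamma,iota,mu}
MST edge set: {delta—iota, alpha—iota, gamma—iota, iota—mu}.
Of the listed edges, {delta—iota, iota—mu} are in the MST → 2.

2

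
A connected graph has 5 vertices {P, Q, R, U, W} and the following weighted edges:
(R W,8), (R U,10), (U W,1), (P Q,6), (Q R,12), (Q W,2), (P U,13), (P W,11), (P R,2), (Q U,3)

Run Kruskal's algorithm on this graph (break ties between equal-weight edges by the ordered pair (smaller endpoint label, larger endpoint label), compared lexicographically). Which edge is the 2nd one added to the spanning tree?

Kruskal's algorithm — process edges by increasing weight (ties by edge label):
U W (1): add — endpoints in different components.
P R (2): add — endpoints in different components.
Q W (2): add — endpoints in different components.
Q U (3): skip — U and Q already connected.
P Q (6): add — endpoints in different components.
The 2nd edge added is P R.

P-R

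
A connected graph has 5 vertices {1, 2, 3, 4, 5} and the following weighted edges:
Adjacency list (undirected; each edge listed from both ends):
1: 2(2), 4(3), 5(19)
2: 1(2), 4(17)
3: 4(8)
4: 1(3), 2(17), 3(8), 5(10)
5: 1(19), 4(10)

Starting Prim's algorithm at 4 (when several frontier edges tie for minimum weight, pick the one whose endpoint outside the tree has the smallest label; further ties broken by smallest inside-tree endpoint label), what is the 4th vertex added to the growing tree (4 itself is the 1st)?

3

Prim, starting at 4.
Step 1: cheapest edge leaving the tree is 1–4 (3); add 1.
Step 2: cheapest edge leaving the tree is 1–2 (2); add 2.
Step 3: cheapest edge leaving the tree is 3–4 (8); add 3.
Step 4: cheapest edge leaving the tree is 4–5 (10); add 5.
Vertex order: 4, 1, 2, 3, 5. The 4th vertex is 3.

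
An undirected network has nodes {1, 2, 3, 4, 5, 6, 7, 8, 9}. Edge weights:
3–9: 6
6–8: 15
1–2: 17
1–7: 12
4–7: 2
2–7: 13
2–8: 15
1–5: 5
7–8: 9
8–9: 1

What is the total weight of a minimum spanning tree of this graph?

Sort edges by weight, then run Kruskal:
8–9 (1): add — endpoints in different components.
4–7 (2): add — endpoints in different components.
1–5 (5): add — endpoints in different components.
3–9 (6): add — endpoints in different components.
7–8 (9): add — endpoints in different components.
1–7 (12): add — endpoints in different components.
2–7 (13): add — endpoints in different components.
2–8 (15): skip — 2 and 8 already connected.
6–8 (15): add — endpoints in different components.
MST edges: 8–9, 4–7, 1–5, 3–9, 7–8, 1–7, 2–7, 6–8; total weight 1+2+5+6+9+12+13+15 = 63.

63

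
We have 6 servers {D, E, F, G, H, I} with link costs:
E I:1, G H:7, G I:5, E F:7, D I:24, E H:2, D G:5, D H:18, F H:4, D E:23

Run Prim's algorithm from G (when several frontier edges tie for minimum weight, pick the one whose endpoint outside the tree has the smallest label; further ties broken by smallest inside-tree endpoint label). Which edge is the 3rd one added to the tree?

Prim's algorithm from G:
Step 1: frontier [D G 5, G I 5, G H 7] → take D G (5); add D.
Step 2: frontier [D H 18, D E 23, D I 24, G I 5, G H 7] → take G I (5); add I.
Step 3: frontier [D H 18, D E 23, G H 7, E I 1] → take E I (1); add E.
Step 4: frontier [D H 18, E H 2, E F 7, G H 7] → take E H (2); add H.
Step 5: frontier [E F 7, F H 4] → take F H (4); add F.
The 3rd edge added is E I.

E-I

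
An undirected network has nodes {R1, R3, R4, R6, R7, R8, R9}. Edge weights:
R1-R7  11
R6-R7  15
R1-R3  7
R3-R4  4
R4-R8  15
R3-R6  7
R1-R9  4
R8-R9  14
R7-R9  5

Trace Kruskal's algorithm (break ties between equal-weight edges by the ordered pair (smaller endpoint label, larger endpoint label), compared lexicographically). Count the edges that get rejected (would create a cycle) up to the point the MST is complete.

1

Kruskal's algorithm — process edges by increasing weight (ties by edge label):
R1-R9 (4): add — endpoints in different components.
R3-R4 (4): add — endpoints in different components.
R7-R9 (5): add — endpoints in different components.
R1-R3 (7): add — endpoints in different components.
R3-R6 (7): add — endpoints in different components.
R1-R7 (11): skip — R7 and R1 already connected.
R8-R9 (14): add — endpoints in different components.
Edges rejected before the tree was complete: 1.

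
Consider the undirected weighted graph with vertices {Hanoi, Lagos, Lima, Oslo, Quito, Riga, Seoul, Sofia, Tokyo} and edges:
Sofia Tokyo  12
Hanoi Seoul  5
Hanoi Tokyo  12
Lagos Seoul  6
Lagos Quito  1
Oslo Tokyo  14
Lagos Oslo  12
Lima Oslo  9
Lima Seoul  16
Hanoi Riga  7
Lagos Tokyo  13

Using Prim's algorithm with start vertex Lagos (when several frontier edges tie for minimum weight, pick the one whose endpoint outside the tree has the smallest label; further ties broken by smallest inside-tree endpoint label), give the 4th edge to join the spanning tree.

Grow the tree from Lagos using Prim:
Step 1: cheapest edge leaving the tree is Lagos Quito (1); add Quito.
Step 2: cheapest edge leaving the tree is Lagos Seoul (6); add Seoul.
Step 3: cheapest edge leaving the tree is Hanoi Seoul (5); add Hanoi.
Step 4: cheapest edge leaving the tree is Hanoi Riga (7); add Riga.
Step 5: cheapest edge leaving the tree is Lagos Oslo (12); add Oslo.
Step 6: cheapest edge leaving the tree is Lima Oslo (9); add Lima.
Step 7: cheapest edge leaving the tree is Hanoi Tokyo (12); add Tokyo.
Step 8: cheapest edge leaving the tree is Sofia Tokyo (12); add Sofia.
The 4th edge added is Hanoi Riga.

Hanoi-Riga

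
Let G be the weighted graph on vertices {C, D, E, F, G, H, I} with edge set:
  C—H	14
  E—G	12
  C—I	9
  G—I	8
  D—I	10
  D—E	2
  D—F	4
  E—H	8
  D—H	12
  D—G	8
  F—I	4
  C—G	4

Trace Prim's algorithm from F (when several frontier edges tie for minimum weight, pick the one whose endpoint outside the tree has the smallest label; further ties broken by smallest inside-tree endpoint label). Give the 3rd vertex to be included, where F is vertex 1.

Prim, starting at F.
Step 1: frontier [D—F 4, F—I 4] → take D—F (4); add D.
Step 2: frontier [D—E 2, D—G 8, D—I 10, D—H 12, F—I 4] → take D—E (2); add E.
Step 3: frontier [D—G 8, D—I 10, D—H 12, E—H 8, E—G 12, F—I 4] → take F—I (4); add I.
Step 4: frontier [D—G 8, D—H 12, E—H 8, E—G 12, G—I 8, C—I 9] → take D—G (8); add G.
Step 5: frontier [D—H 12, E—H 8, C—G 4, C—I 9] → take C—G (4); add C.
Step 6: frontier [C—H 14, D—H 12, E—H 8] → take E—H (8); add H.
Vertex order: F, D, E, I, G, C, H. The 3rd vertex is E.

E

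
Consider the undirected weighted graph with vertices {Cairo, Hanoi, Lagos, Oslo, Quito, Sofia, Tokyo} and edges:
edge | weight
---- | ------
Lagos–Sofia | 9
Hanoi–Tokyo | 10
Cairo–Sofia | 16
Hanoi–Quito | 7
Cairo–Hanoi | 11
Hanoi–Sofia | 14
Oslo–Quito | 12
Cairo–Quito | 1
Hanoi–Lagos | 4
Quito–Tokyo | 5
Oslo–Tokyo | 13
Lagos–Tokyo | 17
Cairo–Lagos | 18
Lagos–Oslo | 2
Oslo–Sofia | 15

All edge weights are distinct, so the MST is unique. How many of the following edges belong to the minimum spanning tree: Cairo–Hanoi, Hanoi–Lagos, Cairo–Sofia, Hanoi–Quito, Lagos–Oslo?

3

Kruskal's algorithm — process edges by increasing weight (ties by edge label):
Cairo–Quito (1): add. Components now {Lagos} {Cairo,Quito} {Sofia} {Hanoi} {Tokyo} {Oslo}
Lagos–Oslo (2): add. Components now {Lagos,Oslo} {Cairo,Quito} {Sofia} {Hanoi} {Tokyo}
Hanoi–Lagos (4): add. Components now {Hanoi,Lagos,Oslo} {Cairo,Quito} {Sofia} {Tokyo}
Quito–Tokyo (5): add. Components now {Hanoi,Lagos,Oslo} {Cairo,Quito,Tokyo} {Sofia}
Hanoi–Quito (7): add. Components now {Cairo,Hanoi,Lagos,Oslo,Quito,Tokyo} {Sofia}
Lagos–Sofia (9): add. Components now {Cairo,Hanoi,Lagos,Oslo,Quito,Sofia,Tokyo}
MST edge set: {Cairo–Quito, Lagos–Oslo, Hanoi–Lagos, Quito–Tokyo, Hanoi–Quito, Lagos–Sofia}.
Of the listed edges, {Hanoi–Lagos, Hanoi–Quito, Lagos–Oslo} are in the MST → 3.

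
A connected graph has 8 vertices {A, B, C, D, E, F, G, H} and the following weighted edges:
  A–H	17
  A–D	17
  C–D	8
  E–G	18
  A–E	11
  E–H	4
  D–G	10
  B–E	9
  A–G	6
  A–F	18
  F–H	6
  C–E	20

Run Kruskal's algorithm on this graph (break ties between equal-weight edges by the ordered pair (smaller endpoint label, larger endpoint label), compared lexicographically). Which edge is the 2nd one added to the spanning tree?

A-G

Kruskal's algorithm — process edges by increasing weight (ties by edge label):
E–H (4): add — endpoints in different components.
A–G (6): add — endpoints in different components.
F–H (6): add — endpoints in different components.
C–D (8): add — endpoints in different components.
B–E (9): add — endpoints in different components.
D–G (10): add — endpoints in different components.
A–E (11): add — endpoints in different components.
The 2nd edge added is A–G.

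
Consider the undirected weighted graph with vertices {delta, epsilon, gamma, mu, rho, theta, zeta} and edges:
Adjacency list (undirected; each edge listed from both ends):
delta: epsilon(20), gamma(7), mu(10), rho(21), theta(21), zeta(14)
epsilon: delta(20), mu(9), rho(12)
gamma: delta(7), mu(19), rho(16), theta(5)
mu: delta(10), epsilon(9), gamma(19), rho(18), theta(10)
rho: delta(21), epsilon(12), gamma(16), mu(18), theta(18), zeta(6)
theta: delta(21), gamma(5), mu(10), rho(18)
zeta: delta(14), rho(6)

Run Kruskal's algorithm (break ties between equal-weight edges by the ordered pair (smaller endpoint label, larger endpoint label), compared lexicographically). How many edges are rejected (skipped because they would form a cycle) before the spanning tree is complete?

Kruskal: consider edges lightest-first.
gamma–theta (5): add. Components now {zeta} {epsilon} {gamma,theta} {delta} {rho} {mu}
rho–zeta (6): add. Components now {rho,zeta} {epsilon} {gamma,theta} {delta} {mu}
delta–gamma (7): add. Components now {rho,zeta} {epsilon} {delta,gamma,theta} {mu}
epsilon–mu (9): add. Components now {rho,zeta} {epsilon,mu} {delta,gamma,theta}
delta–mu (10): add. Components now {rho,zeta} {delta,epsilon,gamma,mu,theta}
mu–theta (10): skip — theta and mu already connected.
epsilon–rho (12): add. Components now {delta,epsilon,gamma,mu,rho,theta,zeta}
Edges rejected before the tree was complete: 1.

1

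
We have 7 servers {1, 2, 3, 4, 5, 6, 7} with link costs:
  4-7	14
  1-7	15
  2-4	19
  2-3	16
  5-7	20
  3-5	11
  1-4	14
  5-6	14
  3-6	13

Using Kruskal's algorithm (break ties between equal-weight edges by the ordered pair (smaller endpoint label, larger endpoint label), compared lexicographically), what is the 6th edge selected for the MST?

Kruskal's algorithm — process edges by increasing weight (ties by edge label):
3-5 (11): add. Components now {1} {2} {3,5} {4} {6} {7}
3-6 (13): add. Components now {1} {2} {3,5,6} {4} {7}
1-4 (14): add. Components now {1,4} {2} {3,5,6} {7}
4-7 (14): add. Components now {1,4,7} {2} {3,5,6}
5-6 (14): skip — 5 and 6 already connected.
1-7 (15): skip — 1 and 7 already connected.
2-3 (16): add. Components now {1,4,7} {2,3,5,6}
2-4 (19): add. Components now {1,2,3,4,5,6,7}
The 6th edge added is 2-4.

2-4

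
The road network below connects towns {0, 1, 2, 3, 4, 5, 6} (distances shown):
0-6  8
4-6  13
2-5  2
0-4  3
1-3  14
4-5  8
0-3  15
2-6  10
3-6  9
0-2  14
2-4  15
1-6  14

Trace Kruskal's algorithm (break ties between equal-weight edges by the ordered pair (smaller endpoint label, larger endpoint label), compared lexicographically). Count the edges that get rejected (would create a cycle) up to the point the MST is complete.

3

Sort edges by weight, then run Kruskal:
2-5 (2): add — endpoints in different components.
0-4 (3): add — endpoints in different components.
0-6 (8): add — endpoints in different components.
4-5 (8): add — endpoints in different components.
3-6 (9): add — endpoints in different components.
2-6 (10): skip — 2 and 6 already connected.
4-6 (13): skip — 4 and 6 already connected.
0-2 (14): skip — 0 and 2 already connected.
1-3 (14): add — endpoints in different components.
Edges rejected before the tree was complete: 3.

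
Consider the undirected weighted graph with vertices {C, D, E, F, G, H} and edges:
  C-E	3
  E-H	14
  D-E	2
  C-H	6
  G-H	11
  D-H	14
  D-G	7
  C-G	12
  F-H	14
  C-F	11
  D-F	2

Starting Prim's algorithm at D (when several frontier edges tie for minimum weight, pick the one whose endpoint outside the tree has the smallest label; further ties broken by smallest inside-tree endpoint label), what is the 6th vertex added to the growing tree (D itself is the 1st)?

Grow the tree from D using Prim:
Step 1: frontier [D-E 2, D-F 2, D-G 7, D-H 14] → take D-E (2); add E.
Step 2: frontier [D-F 2, D-G 7, D-H 14, C-E 3, E-H 14] → take D-F (2); add F.
Step 3: frontier [D-G 7, D-H 14, C-E 3, E-H 14, C-F 11, F-H 14] → take C-E (3); add C.
Step 4: frontier [C-H 6, C-G 12, D-G 7, D-H 14, E-H 14, F-H 14] → take C-H (6); add H.
Step 5: frontier [C-G 12, D-G 7, G-H 11] → take D-G (7); add G.
Vertex order: D, E, F, C, H, G. The 6th vertex is G.

G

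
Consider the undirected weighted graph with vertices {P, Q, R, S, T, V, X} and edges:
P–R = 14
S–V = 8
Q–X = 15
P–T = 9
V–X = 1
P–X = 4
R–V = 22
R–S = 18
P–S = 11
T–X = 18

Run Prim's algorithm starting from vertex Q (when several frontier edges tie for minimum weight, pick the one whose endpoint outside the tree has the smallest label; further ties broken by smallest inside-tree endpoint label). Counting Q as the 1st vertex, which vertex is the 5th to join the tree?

S

Grow the tree from Q using Prim:
Step 1: cheapest edge leaving the tree is Q–X (15); add X.
Step 2: cheapest edge leaving the tree is V–X (1); add V.
Step 3: cheapest edge leaving the tree is P–X (4); add P.
Step 4: cheapest edge leaving the tree is S–V (8); add S.
Step 5: cheapest edge leaving the tree is P–T (9); add T.
Step 6: cheapest edge leaving the tree is P–R (14); add R.
Vertex order: Q, X, V, P, S, T, R. The 5th vertex is S.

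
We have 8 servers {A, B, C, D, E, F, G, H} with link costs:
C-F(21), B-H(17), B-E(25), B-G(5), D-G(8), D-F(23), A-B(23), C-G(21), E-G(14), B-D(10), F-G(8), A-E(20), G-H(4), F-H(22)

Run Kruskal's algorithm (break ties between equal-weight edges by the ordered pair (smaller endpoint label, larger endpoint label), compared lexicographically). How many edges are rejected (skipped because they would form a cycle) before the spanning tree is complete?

2

Kruskal's algorithm — process edges by increasing weight (ties by edge label):
G-H (4): add — endpoints in different components.
B-G (5): add — endpoints in different components.
D-G (8): add — endpoints in different components.
F-G (8): add — endpoints in different components.
B-D (10): skip — B and D already connected.
E-G (14): add — endpoints in different components.
B-H (17): skip — B and H already connected.
A-E (20): add — endpoints in different components.
C-F (21): add — endpoints in different components.
Edges rejected before the tree was complete: 2.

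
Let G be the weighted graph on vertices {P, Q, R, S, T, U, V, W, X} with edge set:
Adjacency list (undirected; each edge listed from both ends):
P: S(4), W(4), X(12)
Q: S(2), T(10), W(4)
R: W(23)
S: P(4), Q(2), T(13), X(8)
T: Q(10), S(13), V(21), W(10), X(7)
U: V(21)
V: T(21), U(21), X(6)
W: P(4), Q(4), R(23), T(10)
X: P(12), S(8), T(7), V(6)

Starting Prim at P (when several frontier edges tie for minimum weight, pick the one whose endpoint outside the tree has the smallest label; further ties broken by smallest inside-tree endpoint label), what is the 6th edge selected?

T-X

Grow the tree from P using Prim:
Step 1: frontier [P-S 4, P-W 4, P-X 12] → take P-S (4); add S.
Step 2: frontier [P-W 4, P-X 12, Q-S 2, S-X 8, S-T 13] → take Q-S (2); add Q.
Step 3: frontier [P-W 4, P-X 12, Q-W 4, Q-T 10, S-X 8, S-T 13] → take P-W (4); add W.
Step 4: frontier [P-X 12, Q-T 10, S-X 8, S-T 13, T-W 10, R-W 23] → take S-X (8); add X.
Step 5: frontier [Q-T 10, S-T 13, T-W 10, R-W 23, V-X 6, T-X 7] → take V-X (6); add V.
Step 6: frontier [Q-T 10, S-T 13, T-V 21, U-V 21, T-W 10, R-W 23, T-X 7] → take T-X (7); add T.
Step 7: frontier [U-V 21, R-W 23] → take U-V (21); add U.
Step 8: frontier [R-W 23] → take R-W (23); add R.
The 6th edge added is T-X.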